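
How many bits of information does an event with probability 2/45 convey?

Information content I(x) = -log₂(p(x))
I = -log₂(2/45) = -log₂(0.0444)
I = 4.4919 bits


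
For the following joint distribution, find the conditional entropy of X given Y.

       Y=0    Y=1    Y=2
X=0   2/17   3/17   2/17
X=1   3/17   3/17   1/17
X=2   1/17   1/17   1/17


H(X|Y) = Σ_y p(y) H(X|Y=y)
  p(Y=0) = 6/17, H(X|Y=0) = 1.4591
  p(Y=1) = 7/17, H(X|Y=1) = 1.4488
  p(Y=2) = 4/17, H(X|Y=2) = 1.5000
H(X|Y) = 0.3529×1.4591 + 0.4118×1.4488 + 0.2353×1.5000 = 1.4645 bits


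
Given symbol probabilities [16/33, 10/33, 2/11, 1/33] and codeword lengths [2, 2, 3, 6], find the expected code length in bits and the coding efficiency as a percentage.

Average length L = Σ p_i × l_i = 2.3030 bits
Entropy H = 1.6284 bits
Efficiency η = H/L × 100% = 70.71%


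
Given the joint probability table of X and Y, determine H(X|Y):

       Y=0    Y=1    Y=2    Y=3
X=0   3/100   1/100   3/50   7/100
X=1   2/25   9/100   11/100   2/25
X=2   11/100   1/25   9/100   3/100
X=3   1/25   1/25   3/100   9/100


H(X|Y) = Σ_y p(y) H(X|Y=y)
  p(Y=0) = 13/50, H(X|Y=0) = 1.8232
  p(Y=1) = 9/50, H(X|Y=1) = 1.6961
  p(Y=2) = 29/100, H(X|Y=2) = 1.8632
  p(Y=3) = 27/100, H(X|Y=3) = 1.9054
H(X|Y) = 0.2600×1.8232 + 0.1800×1.6961 + 0.2900×1.8632 + 0.2700×1.9054 = 1.8341 bits


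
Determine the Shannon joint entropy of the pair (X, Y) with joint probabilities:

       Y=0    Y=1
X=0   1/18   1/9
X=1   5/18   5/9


H(X,Y) = -Σ p(x,y) log₂ p(x,y)
  p(0,0)=1/18: -0.0556 × log₂(0.0556) = 0.2317
  p(0,1)=1/9: -0.1111 × log₂(0.1111) = 0.3522
  p(1,0)=5/18: -0.2778 × log₂(0.2778) = 0.5133
  p(1,1)=5/9: -0.5556 × log₂(0.5556) = 0.4711
H(X,Y) = 1.5683 bits


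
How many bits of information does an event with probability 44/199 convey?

Information content I(x) = -log₂(p(x))
I = -log₂(44/199) = -log₂(0.2211)
I = 2.1772 bits


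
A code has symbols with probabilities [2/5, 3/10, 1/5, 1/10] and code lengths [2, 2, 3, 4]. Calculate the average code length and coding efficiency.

Average length L = Σ p_i × l_i = 2.4000 bits
Entropy H = 1.8464 bits
Efficiency η = H/L × 100% = 76.93%


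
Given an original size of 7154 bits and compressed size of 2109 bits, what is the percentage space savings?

Space savings = (1 - Compressed/Original) × 100%
= (1 - 2109/7154) × 100%
= 70.52%


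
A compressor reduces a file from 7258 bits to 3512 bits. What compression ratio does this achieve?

Compression ratio = Original / Compressed
= 7258 / 3512 = 2.07:1


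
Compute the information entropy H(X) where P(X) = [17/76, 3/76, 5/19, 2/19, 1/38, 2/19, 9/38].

H(X) = -Σ p(x) log₂ p(x)
  -17/76 × log₂(17/76) = 0.4833
  -3/76 × log₂(3/76) = 0.1841
  -5/19 × log₂(5/19) = 0.5068
  -2/19 × log₂(2/19) = 0.3419
  -1/38 × log₂(1/38) = 0.1381
  -2/19 × log₂(2/19) = 0.3419
  -9/38 × log₂(9/38) = 0.4922
H(X) = 2.4882 bits


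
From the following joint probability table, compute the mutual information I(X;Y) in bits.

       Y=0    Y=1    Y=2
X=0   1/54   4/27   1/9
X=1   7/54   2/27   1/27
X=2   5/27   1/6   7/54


H(X) = 1.5156, H(Y) = 1.5715, H(X,Y) = 2.9667
I(X;Y) = H(X) + H(Y) - H(X,Y) = 0.1204 bits


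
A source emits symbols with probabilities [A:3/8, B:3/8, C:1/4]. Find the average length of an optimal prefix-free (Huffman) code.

Huffman tree construction:
Combine smallest probabilities repeatedly
Resulting codes:
  A: 11 (length 2)
  B: 0 (length 1)
  C: 10 (length 2)
Average length = Σ p(s) × length(s) = 1.6250 bits


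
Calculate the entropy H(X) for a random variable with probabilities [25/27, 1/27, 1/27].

H(X) = -Σ p(x) log₂ p(x)
  -25/27 × log₂(25/27) = 0.1028
  -1/27 × log₂(1/27) = 0.1761
  -1/27 × log₂(1/27) = 0.1761
H(X) = 0.4550 bits


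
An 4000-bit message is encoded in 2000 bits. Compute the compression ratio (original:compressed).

Compression ratio = Original / Compressed
= 4000 / 2000 = 2.00:1


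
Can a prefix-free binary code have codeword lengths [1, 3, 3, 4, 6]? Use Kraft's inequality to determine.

Kraft inequality: Σ 2^(-l_i) ≤ 1 for prefix-free code
Calculating: 2^(-1) + 2^(-3) + 2^(-3) + 2^(-4) + 2^(-6)
= 0.5 + 0.125 + 0.125 + 0.0625 + 0.015625
= 0.8281
Since 0.8281 ≤ 1, prefix-free code exists


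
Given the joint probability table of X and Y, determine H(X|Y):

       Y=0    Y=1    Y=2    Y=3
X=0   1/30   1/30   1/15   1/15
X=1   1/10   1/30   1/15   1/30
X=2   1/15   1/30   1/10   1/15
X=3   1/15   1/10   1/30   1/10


H(X|Y) = Σ_y p(y) H(X|Y=y)
  p(Y=0) = 4/15, H(X|Y=0) = 1.9056
  p(Y=1) = 1/5, H(X|Y=1) = 1.7925
  p(Y=2) = 4/15, H(X|Y=2) = 1.9056
  p(Y=3) = 4/15, H(X|Y=3) = 1.9056
H(X|Y) = 0.2667×1.9056 + 0.2000×1.7925 + 0.2667×1.9056 + 0.2667×1.9056 = 1.8830 bits


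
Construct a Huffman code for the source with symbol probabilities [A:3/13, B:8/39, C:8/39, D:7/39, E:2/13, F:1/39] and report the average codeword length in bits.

Huffman tree construction:
Combine smallest probabilities repeatedly
Resulting codes:
  A: 10 (length 2)
  B: 00 (length 2)
  C: 01 (length 2)
  D: 110 (length 3)
  E: 1111 (length 4)
  F: 1110 (length 4)
Average length = Σ p(s) × length(s) = 2.5385 bits


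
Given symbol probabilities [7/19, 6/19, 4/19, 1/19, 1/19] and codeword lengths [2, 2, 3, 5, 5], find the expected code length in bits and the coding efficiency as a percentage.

Average length L = Σ p_i × l_i = 2.5263 bits
Entropy H = 1.9763 bits
Efficiency η = H/L × 100% = 78.23%


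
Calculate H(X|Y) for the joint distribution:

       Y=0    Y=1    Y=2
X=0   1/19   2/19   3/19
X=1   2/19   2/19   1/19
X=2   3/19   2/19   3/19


H(X|Y) = Σ_y p(y) H(X|Y=y)
  p(Y=0) = 6/19, H(X|Y=0) = 1.4591
  p(Y=1) = 6/19, H(X|Y=1) = 1.5850
  p(Y=2) = 7/19, H(X|Y=2) = 1.4488
H(X|Y) = 0.3158×1.4591 + 0.3158×1.5850 + 0.3684×1.4488 = 1.4951 bits


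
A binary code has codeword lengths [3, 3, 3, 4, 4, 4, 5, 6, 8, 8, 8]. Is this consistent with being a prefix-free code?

Kraft inequality: Σ 2^(-l_i) ≤ 1 for prefix-free code
Calculating: 2^(-3) + 2^(-3) + 2^(-3) + 2^(-4) + 2^(-4) + 2^(-4) + 2^(-5) + 2^(-6) + 2^(-8) + 2^(-8) + 2^(-8)
= 0.125 + 0.125 + 0.125 + 0.0625 + 0.0625 + 0.0625 + 0.03125 + 0.015625 + 0.00390625 + 0.00390625 + 0.00390625
= 0.6211
Since 0.6211 ≤ 1, prefix-free code exists


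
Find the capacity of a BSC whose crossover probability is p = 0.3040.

For BSC with error probability p:
C = 1 - H(p) where H(p) is binary entropy
H(0.3040) = -0.3040 × log₂(0.3040) - 0.6960 × log₂(0.6960)
H(p) = 0.8861
C = 1 - 0.8861 = 0.1139 bits/use


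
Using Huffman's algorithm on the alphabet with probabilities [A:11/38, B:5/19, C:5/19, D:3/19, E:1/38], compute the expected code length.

Huffman tree construction:
Combine smallest probabilities repeatedly
Resulting codes:
  A: 11 (length 2)
  B: 01 (length 2)
  C: 10 (length 2)
  D: 001 (length 3)
  E: 000 (length 3)
Average length = Σ p(s) × length(s) = 2.1842 bits


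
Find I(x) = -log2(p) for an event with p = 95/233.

Information content I(x) = -log₂(p(x))
I = -log₂(95/233) = -log₂(0.4077)
I = 1.2943 bits


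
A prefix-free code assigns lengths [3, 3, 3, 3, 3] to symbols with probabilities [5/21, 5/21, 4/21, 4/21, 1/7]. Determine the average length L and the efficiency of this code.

Average length L = Σ p_i × l_i = 3.0000 bits
Entropy H = 2.2983 bits
Efficiency η = H/L × 100% = 76.61%


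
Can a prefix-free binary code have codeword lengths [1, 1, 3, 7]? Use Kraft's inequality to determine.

Kraft inequality: Σ 2^(-l_i) ≤ 1 for prefix-free code
Calculating: 2^(-1) + 2^(-1) + 2^(-3) + 2^(-7)
= 0.5 + 0.5 + 0.125 + 0.0078125
= 1.1328
Since 1.1328 > 1, prefix-free code does not exist


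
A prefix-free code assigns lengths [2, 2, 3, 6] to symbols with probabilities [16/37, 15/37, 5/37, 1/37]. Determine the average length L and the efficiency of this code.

Average length L = Σ p_i × l_i = 2.2432 bits
Entropy H = 1.5821 bits
Efficiency η = H/L × 100% = 70.53%


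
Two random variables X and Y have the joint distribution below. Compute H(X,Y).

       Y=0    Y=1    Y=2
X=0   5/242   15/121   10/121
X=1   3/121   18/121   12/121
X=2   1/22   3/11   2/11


H(X,Y) = -Σ p(x,y) log₂ p(x,y)
  p(0,0)=5/242: -0.0207 × log₂(0.0207) = 0.1156
  p(0,1)=15/121: -0.1240 × log₂(0.1240) = 0.3734
  p(0,2)=10/121: -0.0826 × log₂(0.0826) = 0.2973
  p(1,0)=3/121: -0.0248 × log₂(0.0248) = 0.1322
  p(1,1)=18/121: -0.1488 × log₂(0.1488) = 0.4089
  p(1,2)=12/121: -0.0992 × log₂(0.0992) = 0.3306
  p(2,0)=1/22: -0.0455 × log₂(0.0455) = 0.2027
  p(2,1)=3/11: -0.2727 × log₂(0.2727) = 0.5112
  p(2,2)=2/11: -0.1818 × log₂(0.1818) = 0.4472
H(X,Y) = 2.8192 bits


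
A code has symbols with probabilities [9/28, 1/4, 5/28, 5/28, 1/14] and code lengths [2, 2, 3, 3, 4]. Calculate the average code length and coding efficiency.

Average length L = Σ p_i × l_i = 2.5000 bits
Entropy H = 2.1859 bits
Efficiency η = H/L × 100% = 87.44%


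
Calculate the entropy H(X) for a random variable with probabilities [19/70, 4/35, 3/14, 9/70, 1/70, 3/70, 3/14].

H(X) = -Σ p(x) log₂ p(x)
  -19/70 × log₂(19/70) = 0.5107
  -4/35 × log₂(4/35) = 0.3576
  -3/14 × log₂(3/14) = 0.4762
  -9/70 × log₂(9/70) = 0.3805
  -1/70 × log₂(1/70) = 0.0876
  -3/70 × log₂(3/70) = 0.1948
  -3/14 × log₂(3/14) = 0.4762
H(X) = 2.4835 bits


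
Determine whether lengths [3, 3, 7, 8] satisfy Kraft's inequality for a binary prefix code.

Kraft inequality: Σ 2^(-l_i) ≤ 1 for prefix-free code
Calculating: 2^(-3) + 2^(-3) + 2^(-7) + 2^(-8)
= 0.125 + 0.125 + 0.0078125 + 0.00390625
= 0.2617
Since 0.2617 ≤ 1, prefix-free code exists


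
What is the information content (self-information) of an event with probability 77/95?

Information content I(x) = -log₂(p(x))
I = -log₂(77/95) = -log₂(0.8105)
I = 0.3031 bits


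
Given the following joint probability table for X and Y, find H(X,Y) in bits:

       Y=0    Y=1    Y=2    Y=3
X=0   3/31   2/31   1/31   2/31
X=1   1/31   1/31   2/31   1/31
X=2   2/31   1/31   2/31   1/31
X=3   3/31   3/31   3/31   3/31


H(X,Y) = -Σ p(x,y) log₂ p(x,y)
  p(0,0)=3/31: -0.0968 × log₂(0.0968) = 0.3261
  p(0,1)=2/31: -0.0645 × log₂(0.0645) = 0.2551
  p(0,2)=1/31: -0.0323 × log₂(0.0323) = 0.1598
  p(0,3)=2/31: -0.0645 × log₂(0.0645) = 0.2551
  p(1,0)=1/31: -0.0323 × log₂(0.0323) = 0.1598
  p(1,1)=1/31: -0.0323 × log₂(0.0323) = 0.1598
  p(1,2)=2/31: -0.0645 × log₂(0.0645) = 0.2551
  p(1,3)=1/31: -0.0323 × log₂(0.0323) = 0.1598
  p(2,0)=2/31: -0.0645 × log₂(0.0645) = 0.2551
  p(2,1)=1/31: -0.0323 × log₂(0.0323) = 0.1598
  p(2,2)=2/31: -0.0645 × log₂(0.0645) = 0.2551
  p(2,3)=1/31: -0.0323 × log₂(0.0323) = 0.1598
  p(3,0)=3/31: -0.0968 × log₂(0.0968) = 0.3261
  p(3,1)=3/31: -0.0968 × log₂(0.0968) = 0.3261
  p(3,2)=3/31: -0.0968 × log₂(0.0968) = 0.3261
  p(3,3)=3/31: -0.0968 × log₂(0.0968) = 0.3261
H(X,Y) = 3.8647 bits


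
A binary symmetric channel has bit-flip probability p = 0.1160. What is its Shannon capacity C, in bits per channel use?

For BSC with error probability p:
C = 1 - H(p) where H(p) is binary entropy
H(0.1160) = -0.1160 × log₂(0.1160) - 0.8840 × log₂(0.8840)
H(p) = 0.5178
C = 1 - 0.5178 = 0.4822 bits/use


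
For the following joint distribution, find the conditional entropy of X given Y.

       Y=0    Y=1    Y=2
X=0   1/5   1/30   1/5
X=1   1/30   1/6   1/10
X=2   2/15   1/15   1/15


H(X|Y) = Σ_y p(y) H(X|Y=y)
  p(Y=0) = 11/30, H(X|Y=0) = 1.3222
  p(Y=1) = 4/15, H(X|Y=1) = 1.2988
  p(Y=2) = 11/30, H(X|Y=2) = 1.4354
H(X|Y) = 0.3667×1.3222 + 0.2667×1.2988 + 0.3667×1.4354 = 1.3574 bits


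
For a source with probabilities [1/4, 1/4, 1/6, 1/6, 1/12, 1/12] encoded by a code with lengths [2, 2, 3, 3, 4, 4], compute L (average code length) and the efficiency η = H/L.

Average length L = Σ p_i × l_i = 2.6667 bits
Entropy H = 2.4591 bits
Efficiency η = H/L × 100% = 92.22%


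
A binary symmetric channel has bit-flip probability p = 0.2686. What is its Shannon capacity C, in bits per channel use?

For BSC with error probability p:
C = 1 - H(p) where H(p) is binary entropy
H(0.2686) = -0.2686 × log₂(0.2686) - 0.7314 × log₂(0.7314)
H(p) = 0.8394
C = 1 - 0.8394 = 0.1606 bits/use


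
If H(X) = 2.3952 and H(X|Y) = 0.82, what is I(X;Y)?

I(X;Y) = H(X) - H(X|Y)
I(X;Y) = 2.3952 - 0.82 = 1.5752 bits


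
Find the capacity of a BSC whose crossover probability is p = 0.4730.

For BSC with error probability p:
C = 1 - H(p) where H(p) is binary entropy
H(0.4730) = -0.4730 × log₂(0.4730) - 0.5270 × log₂(0.5270)
H(p) = 0.9979
C = 1 - 0.9979 = 0.0021 bits/use


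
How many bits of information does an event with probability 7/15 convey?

Information content I(x) = -log₂(p(x))
I = -log₂(7/15) = -log₂(0.4667)
I = 1.0995 bits


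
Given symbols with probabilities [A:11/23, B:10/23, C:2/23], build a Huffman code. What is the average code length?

Huffman tree construction:
Combine smallest probabilities repeatedly
Resulting codes:
  A: 0 (length 1)
  B: 11 (length 2)
  C: 10 (length 2)
Average length = Σ p(s) × length(s) = 1.5217 bits


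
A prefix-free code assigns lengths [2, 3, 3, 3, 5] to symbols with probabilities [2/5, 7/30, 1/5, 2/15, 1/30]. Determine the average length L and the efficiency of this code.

Average length L = Σ p_i × l_i = 2.6667 bits
Entropy H = 2.0342 bits
Efficiency η = H/L × 100% = 76.28%


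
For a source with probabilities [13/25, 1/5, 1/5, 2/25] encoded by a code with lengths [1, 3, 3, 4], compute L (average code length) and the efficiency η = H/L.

Average length L = Σ p_i × l_i = 2.0400 bits
Entropy H = 1.7109 bits
Efficiency η = H/L × 100% = 83.87%


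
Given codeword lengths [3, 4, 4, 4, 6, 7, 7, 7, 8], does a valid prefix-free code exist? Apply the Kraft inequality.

Kraft inequality: Σ 2^(-l_i) ≤ 1 for prefix-free code
Calculating: 2^(-3) + 2^(-4) + 2^(-4) + 2^(-4) + 2^(-6) + 2^(-7) + 2^(-7) + 2^(-7) + 2^(-8)
= 0.125 + 0.0625 + 0.0625 + 0.0625 + 0.015625 + 0.0078125 + 0.0078125 + 0.0078125 + 0.00390625
= 0.3555
Since 0.3555 ≤ 1, prefix-free code exists


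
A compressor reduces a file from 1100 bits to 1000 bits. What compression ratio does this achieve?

Compression ratio = Original / Compressed
= 1100 / 1000 = 1.10:1


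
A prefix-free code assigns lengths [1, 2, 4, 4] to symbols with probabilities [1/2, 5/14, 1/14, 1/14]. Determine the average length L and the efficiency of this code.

Average length L = Σ p_i × l_i = 1.7857 bits
Entropy H = 1.5744 bits
Efficiency η = H/L × 100% = 88.17%


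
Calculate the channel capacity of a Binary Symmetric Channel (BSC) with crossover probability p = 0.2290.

For BSC with error probability p:
C = 1 - H(p) where H(p) is binary entropy
H(0.2290) = -0.2290 × log₂(0.2290) - 0.7710 × log₂(0.7710)
H(p) = 0.7763
C = 1 - 0.7763 = 0.2237 bits/use


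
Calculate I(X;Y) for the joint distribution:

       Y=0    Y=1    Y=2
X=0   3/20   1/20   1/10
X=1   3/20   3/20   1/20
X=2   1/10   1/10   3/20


H(X) = 1.5813, H(Y) = 1.5710, H(X,Y) = 3.0710
I(X;Y) = H(X) + H(Y) - H(X,Y) = 0.0813 bits


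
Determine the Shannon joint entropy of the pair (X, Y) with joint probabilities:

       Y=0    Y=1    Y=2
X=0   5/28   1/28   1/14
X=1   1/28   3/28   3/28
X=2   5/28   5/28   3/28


H(X,Y) = -Σ p(x,y) log₂ p(x,y)
  p(0,0)=5/28: -0.1786 × log₂(0.1786) = 0.4438
  p(0,1)=1/28: -0.0357 × log₂(0.0357) = 0.1717
  p(0,2)=1/14: -0.0714 × log₂(0.0714) = 0.2720
  p(1,0)=1/28: -0.0357 × log₂(0.0357) = 0.1717
  p(1,1)=3/28: -0.1071 × log₂(0.1071) = 0.3453
  p(1,2)=3/28: -0.1071 × log₂(0.1071) = 0.3453
  p(2,0)=5/28: -0.1786 × log₂(0.1786) = 0.4438
  p(2,1)=5/28: -0.1786 × log₂(0.1786) = 0.4438
  p(2,2)=3/28: -0.1071 × log₂(0.1071) = 0.3453
H(X,Y) = 2.9826 bits


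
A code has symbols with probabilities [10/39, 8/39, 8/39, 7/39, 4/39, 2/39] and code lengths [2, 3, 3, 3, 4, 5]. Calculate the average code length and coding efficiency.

Average length L = Σ p_i × l_i = 2.9487 bits
Entropy H = 2.4426 bits
Efficiency η = H/L × 100% = 82.83%


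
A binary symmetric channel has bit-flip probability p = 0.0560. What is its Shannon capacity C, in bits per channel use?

For BSC with error probability p:
C = 1 - H(p) where H(p) is binary entropy
H(0.0560) = -0.0560 × log₂(0.0560) - 0.9440 × log₂(0.9440)
H(p) = 0.3114
C = 1 - 0.3114 = 0.6886 bits/use


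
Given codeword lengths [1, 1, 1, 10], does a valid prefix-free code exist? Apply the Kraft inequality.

Kraft inequality: Σ 2^(-l_i) ≤ 1 for prefix-free code
Calculating: 2^(-1) + 2^(-1) + 2^(-1) + 2^(-10)
= 0.5 + 0.5 + 0.5 + 0.0009765625
= 1.5010
Since 1.5010 > 1, prefix-free code does not exist


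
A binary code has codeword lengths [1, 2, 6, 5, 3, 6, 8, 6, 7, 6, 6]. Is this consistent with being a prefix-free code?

Kraft inequality: Σ 2^(-l_i) ≤ 1 for prefix-free code
Calculating: 2^(-1) + 2^(-2) + 2^(-6) + 2^(-5) + 2^(-3) + 2^(-6) + 2^(-8) + 2^(-6) + 2^(-7) + 2^(-6) + 2^(-6)
= 0.5 + 0.25 + 0.015625 + 0.03125 + 0.125 + 0.015625 + 0.00390625 + 0.015625 + 0.0078125 + 0.015625 + 0.015625
= 0.9961
Since 0.9961 ≤ 1, prefix-free code exists


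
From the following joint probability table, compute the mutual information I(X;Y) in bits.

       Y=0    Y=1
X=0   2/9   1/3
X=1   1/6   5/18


H(X) = 0.9911, H(Y) = 0.9641, H(X,Y) = 1.9547
I(X;Y) = H(X) + H(Y) - H(X,Y) = 0.0005 bits


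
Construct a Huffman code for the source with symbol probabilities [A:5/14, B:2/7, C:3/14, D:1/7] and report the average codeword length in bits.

Huffman tree construction:
Combine smallest probabilities repeatedly
Resulting codes:
  A: 11 (length 2)
  B: 10 (length 2)
  C: 01 (length 2)
  D: 00 (length 2)
Average length = Σ p(s) × length(s) = 2.0000 bits


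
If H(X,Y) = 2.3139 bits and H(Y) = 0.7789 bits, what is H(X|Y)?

Chain rule: H(X,Y) = H(X|Y) + H(Y)
H(X|Y) = H(X,Y) - H(Y) = 2.3139 - 0.7789 = 1.535 bits


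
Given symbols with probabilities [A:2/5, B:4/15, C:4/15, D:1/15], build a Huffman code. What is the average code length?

Huffman tree construction:
Combine smallest probabilities repeatedly
Resulting codes:
  A: 0 (length 1)
  B: 111 (length 3)
  C: 10 (length 2)
  D: 110 (length 3)
Average length = Σ p(s) × length(s) = 1.9333 bits


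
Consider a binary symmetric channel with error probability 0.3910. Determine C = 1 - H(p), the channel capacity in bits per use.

For BSC with error probability p:
C = 1 - H(p) where H(p) is binary entropy
H(0.3910) = -0.3910 × log₂(0.3910) - 0.6090 × log₂(0.6090)
H(p) = 0.9654
C = 1 - 0.9654 = 0.0346 bits/use


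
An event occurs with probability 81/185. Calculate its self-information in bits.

Information content I(x) = -log₂(p(x))
I = -log₂(81/185) = -log₂(0.4378)
I = 1.1915 bits


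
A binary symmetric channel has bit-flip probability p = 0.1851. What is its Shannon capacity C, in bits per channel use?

For BSC with error probability p:
C = 1 - H(p) where H(p) is binary entropy
H(0.1851) = -0.1851 × log₂(0.1851) - 0.8149 × log₂(0.8149)
H(p) = 0.6911
C = 1 - 0.6911 = 0.3089 bits/use


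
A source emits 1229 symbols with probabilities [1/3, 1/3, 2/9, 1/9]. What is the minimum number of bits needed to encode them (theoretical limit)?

Entropy H = 1.8911 bits/symbol
Minimum bits = H × n = 1.8911 × 1229
= 2324.11 bits


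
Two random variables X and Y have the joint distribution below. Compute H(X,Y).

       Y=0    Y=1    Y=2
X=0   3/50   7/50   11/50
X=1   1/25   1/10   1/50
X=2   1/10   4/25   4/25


H(X,Y) = -Σ p(x,y) log₂ p(x,y)
  p(0,0)=3/50: -0.0600 × log₂(0.0600) = 0.2435
  p(0,1)=7/50: -0.1400 × log₂(0.1400) = 0.3971
  p(0,2)=11/50: -0.2200 × log₂(0.2200) = 0.4806
  p(1,0)=1/25: -0.0400 × log₂(0.0400) = 0.1858
  p(1,1)=1/10: -0.1000 × log₂(0.1000) = 0.3322
  p(1,2)=1/50: -0.0200 × log₂(0.0200) = 0.1129
  p(2,0)=1/10: -0.1000 × log₂(0.1000) = 0.3322
  p(2,1)=4/25: -0.1600 × log₂(0.1600) = 0.4230
  p(2,2)=4/25: -0.1600 × log₂(0.1600) = 0.4230
H(X,Y) = 2.9303 bits


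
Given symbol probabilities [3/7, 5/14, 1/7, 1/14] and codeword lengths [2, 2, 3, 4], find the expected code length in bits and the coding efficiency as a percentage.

Average length L = Σ p_i × l_i = 2.2857 bits
Entropy H = 1.7274 bits
Efficiency η = H/L × 100% = 75.57%


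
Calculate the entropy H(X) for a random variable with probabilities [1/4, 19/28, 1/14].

H(X) = -Σ p(x) log₂ p(x)
  -1/4 × log₂(1/4) = 0.5000
  -19/28 × log₂(19/28) = 0.3796
  -1/14 × log₂(1/14) = 0.2720
H(X) = 1.1516 bits


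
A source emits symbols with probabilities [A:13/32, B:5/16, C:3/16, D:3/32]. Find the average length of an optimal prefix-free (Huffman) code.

Huffman tree construction:
Combine smallest probabilities repeatedly
Resulting codes:
  A: 0 (length 1)
  B: 11 (length 2)
  C: 101 (length 3)
  D: 100 (length 3)
Average length = Σ p(s) × length(s) = 1.8750 bits


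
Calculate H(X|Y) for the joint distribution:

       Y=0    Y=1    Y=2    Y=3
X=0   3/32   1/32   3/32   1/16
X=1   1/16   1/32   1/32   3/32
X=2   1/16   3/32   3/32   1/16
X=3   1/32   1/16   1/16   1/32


H(X|Y) = Σ_y p(y) H(X|Y=y)
  p(Y=0) = 1/4, H(X|Y=0) = 1.9056
  p(Y=1) = 7/32, H(X|Y=1) = 1.8424
  p(Y=2) = 9/32, H(X|Y=2) = 1.8911
  p(Y=3) = 1/4, H(X|Y=3) = 1.9056
H(X|Y) = 0.2500×1.9056 + 0.2188×1.8424 + 0.2812×1.8911 + 0.2500×1.9056 = 1.8877 bits


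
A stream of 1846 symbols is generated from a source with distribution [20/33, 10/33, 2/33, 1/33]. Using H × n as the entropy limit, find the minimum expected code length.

Entropy H = 1.3578 bits/symbol
Minimum bits = H × n = 1.3578 × 1846
= 2506.49 bits


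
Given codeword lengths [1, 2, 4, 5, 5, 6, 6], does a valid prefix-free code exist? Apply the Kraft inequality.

Kraft inequality: Σ 2^(-l_i) ≤ 1 for prefix-free code
Calculating: 2^(-1) + 2^(-2) + 2^(-4) + 2^(-5) + 2^(-5) + 2^(-6) + 2^(-6)
= 0.5 + 0.25 + 0.0625 + 0.03125 + 0.03125 + 0.015625 + 0.015625
= 0.9062
Since 0.9062 ≤ 1, prefix-free code exists


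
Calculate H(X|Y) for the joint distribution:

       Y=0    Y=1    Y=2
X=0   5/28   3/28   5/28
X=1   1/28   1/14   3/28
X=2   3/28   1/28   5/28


H(X|Y) = Σ_y p(y) H(X|Y=y)
  p(Y=0) = 9/28, H(X|Y=0) = 1.3516
  p(Y=1) = 3/14, H(X|Y=1) = 1.4591
  p(Y=2) = 13/28, H(X|Y=2) = 1.5486
H(X|Y) = 0.3214×1.3516 + 0.2143×1.4591 + 0.4643×1.5486 = 1.4661 bits


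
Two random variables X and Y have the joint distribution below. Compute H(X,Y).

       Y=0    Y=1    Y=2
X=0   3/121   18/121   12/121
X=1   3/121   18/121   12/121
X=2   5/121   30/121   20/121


H(X,Y) = -Σ p(x,y) log₂ p(x,y)
  p(0,0)=3/121: -0.0248 × log₂(0.0248) = 0.1322
  p(0,1)=18/121: -0.1488 × log₂(0.1488) = 0.4089
  p(0,2)=12/121: -0.0992 × log₂(0.0992) = 0.3306
  p(1,0)=3/121: -0.0248 × log₂(0.0248) = 0.1322
  p(1,1)=18/121: -0.1488 × log₂(0.1488) = 0.4089
  p(1,2)=12/121: -0.0992 × log₂(0.0992) = 0.3306
  p(2,0)=5/121: -0.0413 × log₂(0.0413) = 0.1900
  p(2,1)=30/121: -0.2479 × log₂(0.2479) = 0.4988
  p(2,2)=20/121: -0.1653 × log₂(0.1653) = 0.4292
H(X,Y) = 2.8617 bits


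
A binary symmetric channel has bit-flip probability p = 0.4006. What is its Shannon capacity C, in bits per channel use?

For BSC with error probability p:
C = 1 - H(p) where H(p) is binary entropy
H(0.4006) = -0.4006 × log₂(0.4006) - 0.5994 × log₂(0.5994)
H(p) = 0.9713
C = 1 - 0.9713 = 0.0287 bits/use


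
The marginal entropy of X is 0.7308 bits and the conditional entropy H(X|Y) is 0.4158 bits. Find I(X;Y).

I(X;Y) = H(X) - H(X|Y)
I(X;Y) = 0.7308 - 0.4158 = 0.315 bits


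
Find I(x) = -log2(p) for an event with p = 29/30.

Information content I(x) = -log₂(p(x))
I = -log₂(29/30) = -log₂(0.9667)
I = 0.0489 bits


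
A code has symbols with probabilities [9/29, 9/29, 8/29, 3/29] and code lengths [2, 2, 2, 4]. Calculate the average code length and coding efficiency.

Average length L = Σ p_i × l_i = 2.2069 bits
Entropy H = 1.8989 bits
Efficiency η = H/L × 100% = 86.04%


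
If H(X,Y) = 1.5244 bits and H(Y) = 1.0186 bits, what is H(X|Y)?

Chain rule: H(X,Y) = H(X|Y) + H(Y)
H(X|Y) = H(X,Y) - H(Y) = 1.5244 - 1.0186 = 0.5058 bits


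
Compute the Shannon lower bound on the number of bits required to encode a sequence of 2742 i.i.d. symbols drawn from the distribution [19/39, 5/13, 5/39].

Entropy H = 1.4156 bits/symbol
Minimum bits = H × n = 1.4156 × 2742
= 3881.48 bits


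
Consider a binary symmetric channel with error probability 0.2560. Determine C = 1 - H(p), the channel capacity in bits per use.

For BSC with error probability p:
C = 1 - H(p) where H(p) is binary entropy
H(0.2560) = -0.2560 × log₂(0.2560) - 0.7440 × log₂(0.7440)
H(p) = 0.8207
C = 1 - 0.8207 = 0.1793 bits/use


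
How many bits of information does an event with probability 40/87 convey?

Information content I(x) = -log₂(p(x))
I = -log₂(40/87) = -log₂(0.4598)
I = 1.1210 bits


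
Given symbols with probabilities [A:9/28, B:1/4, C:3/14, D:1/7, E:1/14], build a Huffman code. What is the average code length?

Huffman tree construction:
Combine smallest probabilities repeatedly
Resulting codes:
  A: 11 (length 2)
  B: 10 (length 2)
  C: 00 (length 2)
  D: 011 (length 3)
  E: 010 (length 3)
Average length = Σ p(s) × length(s) = 2.2143 bits


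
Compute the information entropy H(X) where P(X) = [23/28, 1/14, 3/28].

H(X) = -Σ p(x) log₂ p(x)
  -23/28 × log₂(23/28) = 0.2331
  -1/14 × log₂(1/14) = 0.2720
  -3/28 × log₂(3/28) = 0.3453
H(X) = 0.8503 bits


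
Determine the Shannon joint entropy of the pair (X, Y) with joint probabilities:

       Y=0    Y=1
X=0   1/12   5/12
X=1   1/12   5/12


H(X,Y) = -Σ p(x,y) log₂ p(x,y)
  p(0,0)=1/12: -0.0833 × log₂(0.0833) = 0.2987
  p(0,1)=5/12: -0.4167 × log₂(0.4167) = 0.5263
  p(1,0)=1/12: -0.0833 × log₂(0.0833) = 0.2987
  p(1,1)=5/12: -0.4167 × log₂(0.4167) = 0.5263
H(X,Y) = 1.6500 bits


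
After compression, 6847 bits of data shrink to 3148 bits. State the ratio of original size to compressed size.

Compression ratio = Original / Compressed
= 6847 / 3148 = 2.18:1


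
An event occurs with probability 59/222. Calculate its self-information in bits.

Information content I(x) = -log₂(p(x))
I = -log₂(59/222) = -log₂(0.2658)
I = 1.9118 bits


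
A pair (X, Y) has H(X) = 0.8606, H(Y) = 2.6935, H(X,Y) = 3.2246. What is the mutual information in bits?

I(X;Y) = H(X) + H(Y) - H(X,Y)
I(X;Y) = 0.8606 + 2.6935 - 3.2246 = 0.3295 bits


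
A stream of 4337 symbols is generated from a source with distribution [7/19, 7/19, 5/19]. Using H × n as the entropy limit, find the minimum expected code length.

Entropy H = 1.5683 bits/symbol
Minimum bits = H × n = 1.5683 × 4337
= 6801.79 bits


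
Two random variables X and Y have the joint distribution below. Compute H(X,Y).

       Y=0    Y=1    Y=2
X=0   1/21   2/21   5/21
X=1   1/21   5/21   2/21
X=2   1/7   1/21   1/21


H(X,Y) = -Σ p(x,y) log₂ p(x,y)
  p(0,0)=1/21: -0.0476 × log₂(0.0476) = 0.2092
  p(0,1)=2/21: -0.0952 × log₂(0.0952) = 0.3231
  p(0,2)=5/21: -0.2381 × log₂(0.2381) = 0.4929
  p(1,0)=1/21: -0.0476 × log₂(0.0476) = 0.2092
  p(1,1)=5/21: -0.2381 × log₂(0.2381) = 0.4929
  p(1,2)=2/21: -0.0952 × log₂(0.0952) = 0.3231
  p(2,0)=1/7: -0.1429 × log₂(0.1429) = 0.4011
  p(2,1)=1/21: -0.0476 × log₂(0.0476) = 0.2092
  p(2,2)=1/21: -0.0476 × log₂(0.0476) = 0.2092
H(X,Y) = 2.8697 bits


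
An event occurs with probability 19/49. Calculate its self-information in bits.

Information content I(x) = -log₂(p(x))
I = -log₂(19/49) = -log₂(0.3878)
I = 1.3668 bits


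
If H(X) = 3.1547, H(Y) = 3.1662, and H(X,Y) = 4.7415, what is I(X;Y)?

I(X;Y) = H(X) + H(Y) - H(X,Y)
I(X;Y) = 3.1547 + 3.1662 - 4.7415 = 1.5794 bits


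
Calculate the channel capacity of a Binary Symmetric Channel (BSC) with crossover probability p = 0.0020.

For BSC with error probability p:
C = 1 - H(p) where H(p) is binary entropy
H(0.0020) = -0.0020 × log₂(0.0020) - 0.9980 × log₂(0.9980)
H(p) = 0.0208
C = 1 - 0.0208 = 0.9792 bits/use


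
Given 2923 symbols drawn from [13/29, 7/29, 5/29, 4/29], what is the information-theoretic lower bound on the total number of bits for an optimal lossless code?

Entropy H = 1.8453 bits/symbol
Minimum bits = H × n = 1.8453 × 2923
= 5393.90 bits


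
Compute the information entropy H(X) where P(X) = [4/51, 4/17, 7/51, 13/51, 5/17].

H(X) = -Σ p(x) log₂ p(x)
  -4/51 × log₂(4/51) = 0.2880
  -4/17 × log₂(4/17) = 0.4912
  -7/51 × log₂(7/51) = 0.3932
  -13/51 × log₂(13/51) = 0.5027
  -5/17 × log₂(5/17) = 0.5193
H(X) = 2.1944 bits


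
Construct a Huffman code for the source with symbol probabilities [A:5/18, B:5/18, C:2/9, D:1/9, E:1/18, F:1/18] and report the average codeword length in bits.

Huffman tree construction:
Combine smallest probabilities repeatedly
Resulting codes:
  A: 10 (length 2)
  B: 11 (length 2)
  C: 00 (length 2)
  D: 010 (length 3)
  E: 0110 (length 4)
  F: 0111 (length 4)
Average length = Σ p(s) × length(s) = 2.3333 bits


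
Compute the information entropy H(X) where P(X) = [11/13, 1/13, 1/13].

H(X) = -Σ p(x) log₂ p(x)
  -11/13 × log₂(11/13) = 0.2039
  -1/13 × log₂(1/13) = 0.2846
  -1/13 × log₂(1/13) = 0.2846
H(X) = 0.7732 bits


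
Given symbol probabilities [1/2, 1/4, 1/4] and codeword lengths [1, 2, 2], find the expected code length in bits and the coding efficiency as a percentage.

Average length L = Σ p_i × l_i = 1.5000 bits
Entropy H = 1.5000 bits
Efficiency η = H/L × 100% = 100.00%


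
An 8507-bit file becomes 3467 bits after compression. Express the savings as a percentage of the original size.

Space savings = (1 - Compressed/Original) × 100%
= (1 - 3467/8507) × 100%
= 59.25%


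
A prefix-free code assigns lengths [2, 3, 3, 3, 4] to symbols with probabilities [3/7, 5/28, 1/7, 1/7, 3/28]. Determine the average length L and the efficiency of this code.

Average length L = Σ p_i × l_i = 2.6786 bits
Entropy H = 2.1151 bits
Efficiency η = H/L × 100% = 78.96%


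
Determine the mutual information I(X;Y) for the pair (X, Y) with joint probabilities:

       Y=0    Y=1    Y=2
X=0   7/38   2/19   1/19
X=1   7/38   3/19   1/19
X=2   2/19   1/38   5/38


H(X) = 1.5656, H(Y) = 1.5205, H(X,Y) = 2.9737
I(X;Y) = H(X) + H(Y) - H(X,Y) = 0.1125 bits


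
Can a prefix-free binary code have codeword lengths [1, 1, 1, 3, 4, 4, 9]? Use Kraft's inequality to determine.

Kraft inequality: Σ 2^(-l_i) ≤ 1 for prefix-free code
Calculating: 2^(-1) + 2^(-1) + 2^(-1) + 2^(-3) + 2^(-4) + 2^(-4) + 2^(-9)
= 0.5 + 0.5 + 0.5 + 0.125 + 0.0625 + 0.0625 + 0.001953125
= 1.7520
Since 1.7520 > 1, prefix-free code does not exist


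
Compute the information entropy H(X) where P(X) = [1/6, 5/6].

H(X) = -Σ p(x) log₂ p(x)
  -1/6 × log₂(1/6) = 0.4308
  -5/6 × log₂(5/6) = 0.2192
H(X) = 0.6500 bits


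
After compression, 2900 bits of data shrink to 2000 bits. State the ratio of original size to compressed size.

Compression ratio = Original / Compressed
= 2900 / 2000 = 1.45:1


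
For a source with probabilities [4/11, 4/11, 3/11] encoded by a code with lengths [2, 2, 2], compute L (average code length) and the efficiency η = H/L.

Average length L = Σ p_i × l_i = 2.0000 bits
Entropy H = 1.5726 bits
Efficiency η = H/L × 100% = 78.63%


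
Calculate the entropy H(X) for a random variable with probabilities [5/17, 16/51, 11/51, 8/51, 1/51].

H(X) = -Σ p(x) log₂ p(x)
  -5/17 × log₂(5/17) = 0.5193
  -16/51 × log₂(16/51) = 0.5247
  -11/51 × log₂(11/51) = 0.4773
  -8/51 × log₂(8/51) = 0.4192
  -1/51 × log₂(1/51) = 0.1112
H(X) = 2.0517 bits


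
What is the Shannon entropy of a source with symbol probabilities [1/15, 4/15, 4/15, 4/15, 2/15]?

H(X) = -Σ p(x) log₂ p(x)
  -1/15 × log₂(1/15) = 0.2605
  -4/15 × log₂(4/15) = 0.5085
  -4/15 × log₂(4/15) = 0.5085
  -4/15 × log₂(4/15) = 0.5085
  -2/15 × log₂(2/15) = 0.3876
H(X) = 2.1736 bits


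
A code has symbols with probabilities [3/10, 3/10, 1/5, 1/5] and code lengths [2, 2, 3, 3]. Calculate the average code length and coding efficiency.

Average length L = Σ p_i × l_i = 2.4000 bits
Entropy H = 1.9710 bits
Efficiency η = H/L × 100% = 82.12%


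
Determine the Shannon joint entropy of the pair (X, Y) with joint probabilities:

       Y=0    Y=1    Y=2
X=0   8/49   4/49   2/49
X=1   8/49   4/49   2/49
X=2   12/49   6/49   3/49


H(X,Y) = -Σ p(x,y) log₂ p(x,y)
  p(0,0)=8/49: -0.1633 × log₂(0.1633) = 0.4269
  p(0,1)=4/49: -0.0816 × log₂(0.0816) = 0.2951
  p(0,2)=2/49: -0.0408 × log₂(0.0408) = 0.1884
  p(1,0)=8/49: -0.1633 × log₂(0.1633) = 0.4269
  p(1,1)=4/49: -0.0816 × log₂(0.0816) = 0.2951
  p(1,2)=2/49: -0.0408 × log₂(0.0408) = 0.1884
  p(2,0)=12/49: -0.2449 × log₂(0.2449) = 0.4971
  p(2,1)=6/49: -0.1224 × log₂(0.1224) = 0.3710
  p(2,2)=3/49: -0.0612 × log₂(0.0612) = 0.2467
H(X,Y) = 2.9354 bits


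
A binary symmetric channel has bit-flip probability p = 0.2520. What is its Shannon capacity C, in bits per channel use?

For BSC with error probability p:
C = 1 - H(p) where H(p) is binary entropy
H(0.2520) = -0.2520 × log₂(0.2520) - 0.7480 × log₂(0.7480)
H(p) = 0.8144
C = 1 - 0.8144 = 0.1856 bits/use


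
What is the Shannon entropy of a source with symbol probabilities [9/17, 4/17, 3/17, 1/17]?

H(X) = -Σ p(x) log₂ p(x)
  -9/17 × log₂(9/17) = 0.4858
  -4/17 × log₂(4/17) = 0.4912
  -3/17 × log₂(3/17) = 0.4416
  -1/17 × log₂(1/17) = 0.2404
H(X) = 1.6590 bits


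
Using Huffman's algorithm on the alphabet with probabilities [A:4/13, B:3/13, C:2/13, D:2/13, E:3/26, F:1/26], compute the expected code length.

Huffman tree construction:
Combine smallest probabilities repeatedly
Resulting codes:
  A: 10 (length 2)
  B: 01 (length 2)
  C: 110 (length 3)
  D: 111 (length 3)
  E: 001 (length 3)
  F: 000 (length 3)
Average length = Σ p(s) × length(s) = 2.4615 bits


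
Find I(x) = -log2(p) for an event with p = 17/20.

Information content I(x) = -log₂(p(x))
I = -log₂(17/20) = -log₂(0.8500)
I = 0.2345 bits


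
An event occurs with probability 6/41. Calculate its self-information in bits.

Information content I(x) = -log₂(p(x))
I = -log₂(6/41) = -log₂(0.1463)
I = 2.7726 bits


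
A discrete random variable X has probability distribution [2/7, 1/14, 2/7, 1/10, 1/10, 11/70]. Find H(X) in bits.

H(X) = -Σ p(x) log₂ p(x)
  -2/7 × log₂(2/7) = 0.5164
  -1/14 × log₂(1/14) = 0.2720
  -2/7 × log₂(2/7) = 0.5164
  -1/10 × log₂(1/10) = 0.3322
  -1/10 × log₂(1/10) = 0.3322
  -11/70 × log₂(11/70) = 0.4195
H(X) = 2.3887 bits


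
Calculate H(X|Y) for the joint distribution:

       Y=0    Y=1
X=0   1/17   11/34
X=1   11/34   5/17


H(X|Y) = Σ_y p(y) H(X|Y=y)
  p(Y=0) = 13/34, H(X|Y=0) = 0.6194
  p(Y=1) = 21/34, H(X|Y=1) = 0.9984
H(X|Y) = 0.3824×0.6194 + 0.6176×0.9984 = 0.8535 bits


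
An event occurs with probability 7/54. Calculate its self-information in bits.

Information content I(x) = -log₂(p(x))
I = -log₂(7/54) = -log₂(0.1296)
I = 2.9475 bits


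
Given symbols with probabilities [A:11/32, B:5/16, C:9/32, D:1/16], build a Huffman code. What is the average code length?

Huffman tree construction:
Combine smallest probabilities repeatedly
Resulting codes:
  A: 11 (length 2)
  B: 10 (length 2)
  C: 01 (length 2)
  D: 00 (length 2)
Average length = Σ p(s) × length(s) = 2.0000 bits


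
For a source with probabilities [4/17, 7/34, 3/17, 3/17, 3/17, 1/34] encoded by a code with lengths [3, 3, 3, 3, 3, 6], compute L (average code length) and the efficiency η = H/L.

Average length L = Σ p_i × l_i = 3.0882 bits
Entropy H = 2.4351 bits
Efficiency η = H/L × 100% = 78.85%


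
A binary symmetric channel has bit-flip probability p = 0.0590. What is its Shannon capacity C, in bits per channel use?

For BSC with error probability p:
C = 1 - H(p) where H(p) is binary entropy
H(0.0590) = -0.0590 × log₂(0.0590) - 0.9410 × log₂(0.9410)
H(p) = 0.3235
C = 1 - 0.3235 = 0.6765 bits/use


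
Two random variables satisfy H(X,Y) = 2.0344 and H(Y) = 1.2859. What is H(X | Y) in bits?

Chain rule: H(X,Y) = H(X|Y) + H(Y)
H(X|Y) = H(X,Y) - H(Y) = 2.0344 - 1.2859 = 0.7485 bits


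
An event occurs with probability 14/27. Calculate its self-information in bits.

Information content I(x) = -log₂(p(x))
I = -log₂(14/27) = -log₂(0.5185)
I = 0.9475 bits


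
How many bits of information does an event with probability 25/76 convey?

Information content I(x) = -log₂(p(x))
I = -log₂(25/76) = -log₂(0.3289)
I = 1.6041 bits


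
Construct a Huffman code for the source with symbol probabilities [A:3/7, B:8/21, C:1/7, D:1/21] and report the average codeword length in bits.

Huffman tree construction:
Combine smallest probabilities repeatedly
Resulting codes:
  A: 0 (length 1)
  B: 11 (length 2)
  C: 101 (length 3)
  D: 100 (length 3)
Average length = Σ p(s) × length(s) = 1.7619 bits


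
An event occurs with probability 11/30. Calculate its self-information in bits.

Information content I(x) = -log₂(p(x))
I = -log₂(11/30) = -log₂(0.3667)
I = 1.4475 bits


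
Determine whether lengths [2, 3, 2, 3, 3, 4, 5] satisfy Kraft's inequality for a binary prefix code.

Kraft inequality: Σ 2^(-l_i) ≤ 1 for prefix-free code
Calculating: 2^(-2) + 2^(-3) + 2^(-2) + 2^(-3) + 2^(-3) + 2^(-4) + 2^(-5)
= 0.25 + 0.125 + 0.25 + 0.125 + 0.125 + 0.0625 + 0.03125
= 0.9688
Since 0.9688 ≤ 1, prefix-free code exists


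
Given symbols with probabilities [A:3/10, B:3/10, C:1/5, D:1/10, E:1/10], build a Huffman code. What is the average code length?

Huffman tree construction:
Combine smallest probabilities repeatedly
Resulting codes:
  A: 10 (length 2)
  B: 11 (length 2)
  C: 00 (length 2)
  D: 010 (length 3)
  E: 011 (length 3)
Average length = Σ p(s) × length(s) = 2.2000 bits


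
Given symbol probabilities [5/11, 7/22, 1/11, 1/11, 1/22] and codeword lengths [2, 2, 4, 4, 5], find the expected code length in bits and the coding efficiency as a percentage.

Average length L = Σ p_i × l_i = 2.5000 bits
Entropy H = 1.8744 bits
Efficiency η = H/L × 100% = 74.98%


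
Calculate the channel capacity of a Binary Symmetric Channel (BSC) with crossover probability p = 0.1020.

For BSC with error probability p:
C = 1 - H(p) where H(p) is binary entropy
H(0.1020) = -0.1020 × log₂(0.1020) - 0.8980 × log₂(0.8980)
H(p) = 0.4753
C = 1 - 0.4753 = 0.5247 bits/use


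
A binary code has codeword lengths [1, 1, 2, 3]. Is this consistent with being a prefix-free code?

Kraft inequality: Σ 2^(-l_i) ≤ 1 for prefix-free code
Calculating: 2^(-1) + 2^(-1) + 2^(-2) + 2^(-3)
= 0.5 + 0.5 + 0.25 + 0.125
= 1.3750
Since 1.3750 > 1, prefix-free code does not exist


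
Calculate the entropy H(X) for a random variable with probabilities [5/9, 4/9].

H(X) = -Σ p(x) log₂ p(x)
  -5/9 × log₂(5/9) = 0.4711
  -4/9 × log₂(4/9) = 0.5200
H(X) = 0.9911 bits


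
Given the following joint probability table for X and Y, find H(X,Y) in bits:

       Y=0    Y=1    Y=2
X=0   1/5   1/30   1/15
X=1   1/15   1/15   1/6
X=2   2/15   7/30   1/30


H(X,Y) = -Σ p(x,y) log₂ p(x,y)
  p(0,0)=1/5: -0.2000 × log₂(0.2000) = 0.4644
  p(0,1)=1/30: -0.0333 × log₂(0.0333) = 0.1636
  p(0,2)=1/15: -0.0667 × log₂(0.0667) = 0.2605
  p(1,0)=1/15: -0.0667 × log₂(0.0667) = 0.2605
  p(1,1)=1/15: -0.0667 × log₂(0.0667) = 0.2605
  p(1,2)=1/6: -0.1667 × log₂(0.1667) = 0.4308
  p(2,0)=2/15: -0.1333 × log₂(0.1333) = 0.3876
  p(2,1)=7/30: -0.2333 × log₂(0.2333) = 0.4899
  p(2,2)=1/30: -0.0333 × log₂(0.0333) = 0.1636
H(X,Y) = 2.8812 bits
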